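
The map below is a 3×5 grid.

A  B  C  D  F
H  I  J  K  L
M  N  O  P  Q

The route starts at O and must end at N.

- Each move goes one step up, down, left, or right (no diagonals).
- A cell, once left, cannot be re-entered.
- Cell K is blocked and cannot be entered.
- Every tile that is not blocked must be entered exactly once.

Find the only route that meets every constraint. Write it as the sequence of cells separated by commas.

O, P, Q, L, F, D, C, J, I, B, A, H, M, N

Need to visit all 14 open cells exactly once, starting at O and ending at N.
Route from O: right 2 to Q, up 2 to F, left 2 to C, down 1 to J, left 1 to I, up 1 to B, left 1 to A, down 2 to M, right 1 to N — 13 moves in all.
Check: all 14 open cells covered.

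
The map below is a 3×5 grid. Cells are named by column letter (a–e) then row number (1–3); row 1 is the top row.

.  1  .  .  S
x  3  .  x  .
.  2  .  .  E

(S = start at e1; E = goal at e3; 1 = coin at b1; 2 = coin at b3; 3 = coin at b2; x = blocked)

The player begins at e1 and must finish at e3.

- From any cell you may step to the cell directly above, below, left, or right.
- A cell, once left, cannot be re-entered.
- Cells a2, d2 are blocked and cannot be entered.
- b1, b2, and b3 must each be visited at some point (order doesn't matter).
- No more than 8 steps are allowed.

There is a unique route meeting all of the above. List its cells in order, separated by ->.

e1 -> d1 -> c1 -> b1 -> b2 -> b3 -> c3 -> d3 -> e3

Any route must reach b1, b2, and b3 and still end at e3 within 8 moves, so the order of the required stops is forced.
Route from e1: left 3 to b1, down 2 to b3, right 3 to e3 — 8 moves in all.
Check: all required cells visited; 8 ≤ 8 moves.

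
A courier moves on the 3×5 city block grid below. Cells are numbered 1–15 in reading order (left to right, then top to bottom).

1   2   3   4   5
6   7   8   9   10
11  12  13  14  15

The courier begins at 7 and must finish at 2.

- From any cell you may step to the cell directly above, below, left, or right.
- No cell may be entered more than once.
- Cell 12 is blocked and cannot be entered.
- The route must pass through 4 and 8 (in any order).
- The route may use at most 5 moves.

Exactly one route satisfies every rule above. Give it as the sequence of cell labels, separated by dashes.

Any route must reach 4 and 8 and still end at 2 within 5 moves, so the order of the required stops is forced.
Route from 7: 2× right (reaching 9), up to 4, 2× left (reaching 2) — 5 moves in all.
Check: all required cells visited; 5 ≤ 5 moves.

7 - 8 - 9 - 4 - 3 - 2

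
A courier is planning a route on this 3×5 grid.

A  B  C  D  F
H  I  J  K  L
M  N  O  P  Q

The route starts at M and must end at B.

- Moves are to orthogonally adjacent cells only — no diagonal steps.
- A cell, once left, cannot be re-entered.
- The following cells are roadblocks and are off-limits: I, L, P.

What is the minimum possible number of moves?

3

The Manhattan distance from M to B is |3−1| + |1−2| = 3, so at least 3 moves are needed.
A route of 3 moves achieves this: M → H → A → B.
Since 3 matches the lower bound, it is optimal.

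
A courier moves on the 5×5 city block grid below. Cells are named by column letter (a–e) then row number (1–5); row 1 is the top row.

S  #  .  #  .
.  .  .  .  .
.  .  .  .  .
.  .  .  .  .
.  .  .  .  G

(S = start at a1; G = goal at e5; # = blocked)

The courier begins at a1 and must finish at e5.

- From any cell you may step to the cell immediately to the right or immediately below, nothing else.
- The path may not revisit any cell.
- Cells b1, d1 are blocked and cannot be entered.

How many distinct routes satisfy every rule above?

35

A right/down-only route from a1 to e5 makes exactly 4 down-moves and 4 right-moves in some order.
With no other constraints that would be C(8,4) = 70 routes.
Subtract routes through each blocked cell (inclusion–exclusion for overlaps): − through b1: 35 − through d1: 5 + through b1&d1: 5 → 35.
That gives 35 routes.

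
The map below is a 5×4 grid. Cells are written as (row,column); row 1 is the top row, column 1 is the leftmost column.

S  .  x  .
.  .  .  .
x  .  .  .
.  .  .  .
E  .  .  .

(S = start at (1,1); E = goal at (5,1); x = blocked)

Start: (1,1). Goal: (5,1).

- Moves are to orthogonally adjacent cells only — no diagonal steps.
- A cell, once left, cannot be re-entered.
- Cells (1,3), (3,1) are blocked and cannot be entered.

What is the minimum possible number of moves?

6

The Manhattan distance from (1,1) to (5,1) is |1−5| + |1−1| = 4, so at least 4 moves are needed.
That bound ignores the blocked cells. Measuring each leg by the fewest moves that actually steer around them ((1,1)→(5,1): 6) raises the lower bound to 6.
A route of 6 moves exists: (1,1) → (2,1) → (2,2) → (3,2) → (4,2) → (5,2) → (5,1).
Since 6 matches that lower bound, it is optimal.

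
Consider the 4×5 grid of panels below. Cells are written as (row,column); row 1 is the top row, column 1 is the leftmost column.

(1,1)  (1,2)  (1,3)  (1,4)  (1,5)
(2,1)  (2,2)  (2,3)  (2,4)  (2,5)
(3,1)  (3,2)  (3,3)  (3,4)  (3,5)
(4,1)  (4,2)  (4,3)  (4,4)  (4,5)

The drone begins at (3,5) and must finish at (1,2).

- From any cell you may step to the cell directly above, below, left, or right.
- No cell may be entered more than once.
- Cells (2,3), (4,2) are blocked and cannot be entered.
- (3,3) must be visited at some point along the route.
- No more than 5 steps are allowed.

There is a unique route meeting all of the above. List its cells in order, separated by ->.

(3,5) -> (3,4) -> (3,3) -> (3,2) -> (2,2) -> (1,2)

The budget equals the shortest possible length, so every move has to be on a shortest route through the required cells.
Route from (3,5): left 3 to (3,2), up 2 to (1,2) — 5 moves in all.
Check: all required cells visited; 5 ≤ 5 moves.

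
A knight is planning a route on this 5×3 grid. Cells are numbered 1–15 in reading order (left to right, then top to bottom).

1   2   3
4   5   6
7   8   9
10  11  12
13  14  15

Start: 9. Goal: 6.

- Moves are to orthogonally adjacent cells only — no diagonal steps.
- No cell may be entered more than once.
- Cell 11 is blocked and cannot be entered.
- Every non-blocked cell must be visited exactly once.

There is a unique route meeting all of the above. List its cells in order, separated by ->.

9 -> 12 -> 15 -> 14 -> 13 -> 10 -> 7 -> 8 -> 5 -> 4 -> 1 -> 2 -> 3 -> 6

Need to visit all 14 open cells exactly once, starting at 9 and ending at 6.
Cell 3 has only two open neighbours (6 and 2), so the path must pass straight through it: one of those is the cell it's entered from and the other is where it exits.
Route from 9: down 2 to 15, left 2 to 13, up 2 to 7, right 1 to 8, up 1 to 5, left 1 to 4, up 1 to 1, right 2 to 3, down 1 to 6 — 13 moves in all.
Check: all 14 open cells covered.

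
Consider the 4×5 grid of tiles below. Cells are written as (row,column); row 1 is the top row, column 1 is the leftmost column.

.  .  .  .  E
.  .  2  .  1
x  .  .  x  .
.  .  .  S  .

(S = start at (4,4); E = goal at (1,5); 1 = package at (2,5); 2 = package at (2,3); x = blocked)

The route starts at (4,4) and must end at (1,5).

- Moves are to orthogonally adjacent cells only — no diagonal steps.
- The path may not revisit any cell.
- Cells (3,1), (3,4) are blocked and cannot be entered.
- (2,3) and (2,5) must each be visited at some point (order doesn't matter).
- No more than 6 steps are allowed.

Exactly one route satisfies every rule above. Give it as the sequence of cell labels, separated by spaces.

The 6-move cap with required stops at (2,3), (2,5) leaves no slack for detours.
Route from (4,4): left 1 to (4,3), up 2 to (2,3), right 2 to (2,5), up 1 to (1,5) — 6 moves in all.
Check: all required cells visited; 6 ≤ 6 moves.

(4,4) (4,3) (3,3) (2,3) (2,4) (2,5) (1,5)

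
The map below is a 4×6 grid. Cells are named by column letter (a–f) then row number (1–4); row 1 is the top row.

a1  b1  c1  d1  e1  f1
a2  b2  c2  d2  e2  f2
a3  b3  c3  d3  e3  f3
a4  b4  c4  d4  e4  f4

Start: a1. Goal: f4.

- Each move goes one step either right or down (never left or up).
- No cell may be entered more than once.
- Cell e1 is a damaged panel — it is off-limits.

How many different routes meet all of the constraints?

52

A right/down-only route from a1 to f4 makes exactly 3 down-moves and 5 right-moves in some order.
With no other constraints that would be C(8,3) = 56 routes.
Subtract routes through each blocked cell (inclusion–exclusion for overlaps): − through e1: 4 → 52.
That gives 52 routes.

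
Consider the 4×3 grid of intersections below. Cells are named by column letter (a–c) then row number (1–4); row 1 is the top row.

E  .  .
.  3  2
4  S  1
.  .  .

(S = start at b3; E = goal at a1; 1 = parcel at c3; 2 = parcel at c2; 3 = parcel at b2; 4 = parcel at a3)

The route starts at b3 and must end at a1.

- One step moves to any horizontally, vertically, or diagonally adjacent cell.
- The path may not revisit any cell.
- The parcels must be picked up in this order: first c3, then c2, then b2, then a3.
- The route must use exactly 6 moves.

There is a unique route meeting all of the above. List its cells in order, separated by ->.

The waypoints must appear in the order c3, c2, b2, a3, with no cell reused.
Route from b3: right to c3, up to c2, left to b2, down-left to a3, 2× up (reaching a1) — 6 moves in all.
Check: order respected (1 at step 1, 2 at step 2, 3 at step 3, 4 at step 4); 6 moves as required.

b3 -> c3 -> c2 -> b2 -> a3 -> a2 -> a1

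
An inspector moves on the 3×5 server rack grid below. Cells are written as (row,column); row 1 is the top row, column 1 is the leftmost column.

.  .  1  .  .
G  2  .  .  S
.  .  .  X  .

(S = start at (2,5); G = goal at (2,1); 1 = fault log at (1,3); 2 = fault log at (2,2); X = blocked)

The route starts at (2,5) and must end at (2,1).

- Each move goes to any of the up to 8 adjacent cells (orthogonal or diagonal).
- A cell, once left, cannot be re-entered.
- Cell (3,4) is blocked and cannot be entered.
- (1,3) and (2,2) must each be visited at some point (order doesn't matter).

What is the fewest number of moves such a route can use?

4

Any route passes through (1,3) and (2,2) in some order between (2,5) and (2,1). Summing Chebyshev distances along each leg and taking the cheapest ordering ((2,5) → (1,3) → (2,2) → (2,1)) gives a lower bound of 2 + 1 + 1 = 4 moves.
A route of 4 moves achieves this: (2,5) → (1,4) → (1,3) → (2,2) → (2,1).
Since 4 matches the lower bound, it is optimal.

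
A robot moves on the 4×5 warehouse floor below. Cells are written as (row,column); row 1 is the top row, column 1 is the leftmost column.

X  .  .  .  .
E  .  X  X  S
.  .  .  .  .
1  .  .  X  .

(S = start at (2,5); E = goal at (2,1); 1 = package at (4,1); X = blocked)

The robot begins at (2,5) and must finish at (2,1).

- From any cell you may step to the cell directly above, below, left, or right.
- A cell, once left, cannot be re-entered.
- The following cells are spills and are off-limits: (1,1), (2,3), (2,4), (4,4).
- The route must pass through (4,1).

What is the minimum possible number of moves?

8

Any route passes through (4,1) somewhere between (2,5) and (2,1). Summing Manhattan distances along the two legs ((2,5) → (4,1) → (2,1)) gives a lower bound of 6 + 2 = 8 moves.
A route of 8 moves achieves this: (2,5) → (3,5) → (3,4) → (3,3) → (4,3) → (4,2) → (4,1) → (3,1) → (2,1).
Since 8 matches the lower bound, it is optimal.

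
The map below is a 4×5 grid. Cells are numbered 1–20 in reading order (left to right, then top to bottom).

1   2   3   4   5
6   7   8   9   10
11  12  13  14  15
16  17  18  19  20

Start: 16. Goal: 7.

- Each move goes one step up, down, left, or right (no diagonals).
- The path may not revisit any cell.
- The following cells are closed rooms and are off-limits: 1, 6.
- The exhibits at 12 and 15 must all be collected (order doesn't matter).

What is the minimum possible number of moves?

9

Any route passes through 12 and 15 in some order between 16 and 7. Summing Manhattan distances along each leg and taking the cheapest ordering (16 → 12 → 15 → 7) gives a lower bound of 2 + 3 + 4 = 9 moves.
A route of 9 moves achieves this: 16 → 11 → 12 → 13 → 14 → 15 → 10 → 9 → 8 → 7.
Since 9 matches the lower bound, it is optimal.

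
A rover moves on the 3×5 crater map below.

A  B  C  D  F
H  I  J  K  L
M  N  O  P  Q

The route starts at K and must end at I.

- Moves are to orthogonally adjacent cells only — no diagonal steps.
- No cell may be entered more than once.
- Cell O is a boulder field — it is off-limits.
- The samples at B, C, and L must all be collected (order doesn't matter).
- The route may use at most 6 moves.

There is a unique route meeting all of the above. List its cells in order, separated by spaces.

The budget equals the shortest possible length, so every move has to be on a shortest route through the required cells.
Route from K: right 1 to L, up 1 to F, left 3 to B, down 1 to I — 6 moves in all.
Check: all required cells visited; 6 ≤ 6 moves.

K L F D C B I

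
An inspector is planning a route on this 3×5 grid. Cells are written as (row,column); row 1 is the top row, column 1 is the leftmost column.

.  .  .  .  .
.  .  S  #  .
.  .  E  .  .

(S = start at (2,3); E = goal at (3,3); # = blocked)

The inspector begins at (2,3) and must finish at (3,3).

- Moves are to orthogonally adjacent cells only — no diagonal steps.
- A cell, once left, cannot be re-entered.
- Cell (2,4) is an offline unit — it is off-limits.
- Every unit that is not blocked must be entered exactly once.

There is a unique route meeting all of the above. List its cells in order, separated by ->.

Need to visit all 14 open cells exactly once, starting at (2,3) and ending at (3,3).
Cell (1,1) has only two open neighbours ((2,1) and (1,2)), so the path must pass straight through it: one of those is the cell it's entered from and the other is where it exits.
Route from (2,3): left 1 to (2,2), down 1 to (3,2), left 1 to (3,1), up 2 to (1,1), right 4 to (1,5), down 2 to (3,5), left 2 to (3,3) — 13 moves in all.
Check: all 14 open cells covered.

(2,3) -> (2,2) -> (3,2) -> (3,1) -> (2,1) -> (1,1) -> (1,2) -> (1,3) -> (1,4) -> (1,5) -> (2,5) -> (3,5) -> (3,4) -> (3,3)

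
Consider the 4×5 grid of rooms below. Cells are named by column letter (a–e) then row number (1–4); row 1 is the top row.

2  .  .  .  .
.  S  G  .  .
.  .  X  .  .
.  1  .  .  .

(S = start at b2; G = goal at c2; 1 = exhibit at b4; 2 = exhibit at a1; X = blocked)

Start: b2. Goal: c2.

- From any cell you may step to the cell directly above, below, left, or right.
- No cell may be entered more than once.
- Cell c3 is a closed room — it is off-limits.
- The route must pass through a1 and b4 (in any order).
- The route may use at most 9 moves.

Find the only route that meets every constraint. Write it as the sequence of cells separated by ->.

The 9-move cap with required stops at a1, b4 leaves no slack for detours.
Route from b2: 2× down (reaching b4), left to a4, 3× up (reaching a1), 2× right (reaching c1), down to c2 — 9 moves in all.
Check: all required cells visited; 9 ≤ 9 moves.

b2 -> b3 -> b4 -> a4 -> a3 -> a2 -> a1 -> b1 -> c1 -> c2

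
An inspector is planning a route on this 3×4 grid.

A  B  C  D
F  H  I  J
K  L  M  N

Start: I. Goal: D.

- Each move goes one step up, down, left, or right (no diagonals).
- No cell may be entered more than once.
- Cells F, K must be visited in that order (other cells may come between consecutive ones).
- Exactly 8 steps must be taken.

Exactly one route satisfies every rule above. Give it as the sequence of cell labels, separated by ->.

The waypoints must appear in the order F, K, with no cell reused.
Route from I: 2× left (reaching F), down to K, 3× right (reaching N), 2× up (reaching D) — 8 moves in all.
Check: order respected (F at step 2, K at step 3); 8 moves as required.

I -> H -> F -> K -> L -> M -> N -> J -> D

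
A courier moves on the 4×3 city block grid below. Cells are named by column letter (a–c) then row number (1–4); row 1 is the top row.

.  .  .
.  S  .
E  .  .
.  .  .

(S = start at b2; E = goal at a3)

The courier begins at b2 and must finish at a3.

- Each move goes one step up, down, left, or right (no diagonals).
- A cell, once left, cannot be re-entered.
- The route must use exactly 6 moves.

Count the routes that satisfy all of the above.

6

Need simple routes of exactly 6 moves from b2 to a3 (Manhattan distance 2, so 2 moves are spent on a detour and 2 undoing it).
Enumerating: b2 b1 c1 c2 c3 b3 a3 | b2 b3 c3 c4 b4 a4 a3 | b2 c2 c1 b1 a1 a2 a3 | b2 c2 c3 c4 b4 b3 a3 | b2 c2 c3 c4 b4 a4 a3 | b2 c2 c3 b3 b4 a4 a3.
That gives 6 routes.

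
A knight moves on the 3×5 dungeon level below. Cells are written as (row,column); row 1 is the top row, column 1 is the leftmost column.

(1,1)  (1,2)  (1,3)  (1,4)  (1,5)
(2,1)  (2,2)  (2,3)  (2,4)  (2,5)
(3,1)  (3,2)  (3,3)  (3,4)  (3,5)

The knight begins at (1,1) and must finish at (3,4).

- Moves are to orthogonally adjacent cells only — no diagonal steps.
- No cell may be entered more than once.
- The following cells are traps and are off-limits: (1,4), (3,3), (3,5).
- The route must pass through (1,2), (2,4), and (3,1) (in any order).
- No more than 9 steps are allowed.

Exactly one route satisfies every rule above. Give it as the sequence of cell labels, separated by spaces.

Any route must reach (1,2), (2,4), and (3,1) and still end at (3,4) within 9 moves, so the order of the required stops is forced.
Route from (1,1): down 2 to (3,1), right 1 to (3,2), up 2 to (1,2), right 1 to (1,3), down 1 to (2,3), right 1 to (2,4), down 1 to (3,4) — 9 moves in all.
Check: all required cells visited; 9 ≤ 9 moves.

(1,1) (2,1) (3,1) (3,2) (2,2) (1,2) (1,3) (2,3) (2,4) (3,4)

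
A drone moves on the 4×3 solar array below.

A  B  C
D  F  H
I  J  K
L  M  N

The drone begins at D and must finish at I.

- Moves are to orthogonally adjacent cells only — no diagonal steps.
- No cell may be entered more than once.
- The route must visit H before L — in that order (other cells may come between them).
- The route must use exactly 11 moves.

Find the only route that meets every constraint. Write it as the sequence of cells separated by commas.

The waypoints must appear in the order H, L, with no cell reused.
Route from D: up 1 to A, right 2 to C, down 1 to H, left 1 to F, down 1 to J, right 1 to K, down 1 to N, left 2 to L, up 1 to I — 11 moves in all.
Check: order respected (H at step 4, L at step 10); 11 moves as required.

D, A, B, C, H, F, J, K, N, M, L, I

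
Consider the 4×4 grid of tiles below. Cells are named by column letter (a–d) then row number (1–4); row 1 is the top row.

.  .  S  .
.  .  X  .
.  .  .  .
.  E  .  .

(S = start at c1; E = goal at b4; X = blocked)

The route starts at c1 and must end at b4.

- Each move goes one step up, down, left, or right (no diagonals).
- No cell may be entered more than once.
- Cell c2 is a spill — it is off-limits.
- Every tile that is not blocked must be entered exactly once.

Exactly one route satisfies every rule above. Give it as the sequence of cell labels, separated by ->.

Need to visit all 15 open cells exactly once, starting at c1 and ending at b4.
Route from c1: right 1 to d1, down 3 to d4, left 1 to c4, up 1 to c3, left 1 to b3, up 2 to b1, left 1 to a1, down 3 to a4, right 1 to b4 — 14 moves in all.
Check: all 15 open cells covered.

c1 -> d1 -> d2 -> d3 -> d4 -> c4 -> c3 -> b3 -> b2 -> b1 -> a1 -> a2 -> a3 -> a4 -> b4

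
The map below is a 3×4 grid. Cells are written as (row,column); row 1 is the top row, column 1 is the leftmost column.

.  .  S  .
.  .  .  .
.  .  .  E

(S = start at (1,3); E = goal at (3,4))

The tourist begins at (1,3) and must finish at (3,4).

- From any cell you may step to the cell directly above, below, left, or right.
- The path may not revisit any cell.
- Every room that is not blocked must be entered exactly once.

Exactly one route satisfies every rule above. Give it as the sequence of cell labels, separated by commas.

Need to visit all 12 open cells exactly once, starting at (1,3) and ending at (3,4).
Cell (1,1) has only two open neighbours ((2,1) and (1,2)), so the path must pass straight through it: one of those is the cell it's entered from and the other is where it exits.
Route from (1,3): right 1 to (1,4), down 1 to (2,4), left 2 to (2,2), up 1 to (1,2), left 1 to (1,1), down 2 to (3,1), right 3 to (3,4) — 11 moves in all.
Check: all 12 open cells covered.

(1,3), (1,4), (2,4), (2,3), (2,2), (1,2), (1,1), (2,1), (3,1), (3,2), (3,3), (3,4)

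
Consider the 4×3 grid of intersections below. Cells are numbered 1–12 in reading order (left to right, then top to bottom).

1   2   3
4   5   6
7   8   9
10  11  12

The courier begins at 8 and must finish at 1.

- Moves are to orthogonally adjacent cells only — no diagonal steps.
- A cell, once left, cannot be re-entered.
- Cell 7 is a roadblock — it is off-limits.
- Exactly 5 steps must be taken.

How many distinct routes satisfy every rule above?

4

Need simple routes of exactly 5 moves from 8 to 1 (Manhattan distance 3, so 1 moves are spent on a detour and 1 undoing it).
Enumerating: 8 5 6 3 2 1 | 8 9 6 3 2 1 | 8 9 6 5 2 1 | 8 9 6 5 4 1.
That gives 4 routes.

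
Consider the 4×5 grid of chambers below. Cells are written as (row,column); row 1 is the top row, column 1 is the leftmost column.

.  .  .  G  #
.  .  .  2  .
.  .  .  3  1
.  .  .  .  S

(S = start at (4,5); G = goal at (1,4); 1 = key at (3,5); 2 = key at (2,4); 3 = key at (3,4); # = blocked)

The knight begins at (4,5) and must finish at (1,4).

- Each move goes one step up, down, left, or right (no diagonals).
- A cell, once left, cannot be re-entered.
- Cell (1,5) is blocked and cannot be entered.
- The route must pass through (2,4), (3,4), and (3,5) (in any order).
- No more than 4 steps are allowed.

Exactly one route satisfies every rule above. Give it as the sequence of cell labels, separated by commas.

Any route must reach (2,4), (3,4), and (3,5) and still end at (1,4) within 4 moves, so the order of the required stops is forced.
Route from (4,5): up 1 to (3,5), left 1 to (3,4), up 2 to (1,4) — 4 moves in all.
Check: all required cells visited; 4 ≤ 4 moves.

(4,5), (3,5), (3,4), (2,4), (1,4)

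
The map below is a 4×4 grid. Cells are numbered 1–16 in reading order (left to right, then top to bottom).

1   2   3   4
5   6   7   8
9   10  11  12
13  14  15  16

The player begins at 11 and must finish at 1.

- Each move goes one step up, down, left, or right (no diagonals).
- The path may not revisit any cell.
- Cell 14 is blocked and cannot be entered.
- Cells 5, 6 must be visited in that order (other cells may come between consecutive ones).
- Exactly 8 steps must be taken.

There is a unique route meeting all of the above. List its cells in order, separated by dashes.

The waypoints must appear in the order 5, 6, with no cell reused.
Route from 11: left 2 to 9, up 1 to 5, right 2 to 7, up 1 to 3, left 2 to 1 — 8 moves in all.
Check: order respected (5 at step 3, 6 at step 4); 8 moves as required.

11 - 10 - 9 - 5 - 6 - 7 - 3 - 2 - 1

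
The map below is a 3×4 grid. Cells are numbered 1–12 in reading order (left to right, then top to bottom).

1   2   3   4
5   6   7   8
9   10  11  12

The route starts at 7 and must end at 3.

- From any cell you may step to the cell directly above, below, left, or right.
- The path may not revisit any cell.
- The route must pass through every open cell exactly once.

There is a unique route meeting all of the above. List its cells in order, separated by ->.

Need to visit all 12 open cells exactly once, starting at 7 and ending at 3.
Cell 9 has only two open neighbours (5 and 10), so the path must pass straight through it: one of those is the cell it's entered from and the other is where it exits.
Route from 7: left to 6, up to 2, left to 1, 2× down (reaching 9), 3× right (reaching 12), 2× up (reaching 4), left to 3 — 11 moves in all.
Check: all 12 open cells covered.

7 -> 6 -> 2 -> 1 -> 5 -> 9 -> 10 -> 11 -> 12 -> 8 -> 4 -> 3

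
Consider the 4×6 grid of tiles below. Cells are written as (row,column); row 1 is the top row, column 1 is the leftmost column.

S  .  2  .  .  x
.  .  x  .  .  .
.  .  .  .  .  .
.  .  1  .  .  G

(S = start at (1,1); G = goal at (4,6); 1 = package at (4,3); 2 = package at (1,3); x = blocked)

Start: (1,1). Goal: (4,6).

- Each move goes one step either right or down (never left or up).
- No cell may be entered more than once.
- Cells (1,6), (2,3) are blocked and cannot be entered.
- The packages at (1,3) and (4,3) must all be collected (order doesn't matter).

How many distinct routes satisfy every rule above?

A right/down-only route from (1,1) to (4,6) makes exactly 3 down-moves and 5 right-moves in some order.
With no other constraints that would be C(8,3) = 56 routes.
A monotone route can only reach the required cells in the order (1,3), (4,3), so split there and multiply the segment counts (each segment already excludes blocked cells): (1,1)→(1,3): 1; (1,3)→(4,3): 0; (4,3)→(4,6): 1; product = 0.
No route satisfies every constraint, so the count is 0.

0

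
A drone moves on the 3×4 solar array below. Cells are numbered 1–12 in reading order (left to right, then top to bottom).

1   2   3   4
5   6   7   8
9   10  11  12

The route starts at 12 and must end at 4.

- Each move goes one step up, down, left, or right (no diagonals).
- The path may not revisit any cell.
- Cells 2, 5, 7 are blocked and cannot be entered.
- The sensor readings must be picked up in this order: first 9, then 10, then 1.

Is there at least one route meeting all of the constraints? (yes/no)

The blocked cells wall 1 off from 12 completely — no sequence of moves reaches it at all, so no route can satisfy the rules.

no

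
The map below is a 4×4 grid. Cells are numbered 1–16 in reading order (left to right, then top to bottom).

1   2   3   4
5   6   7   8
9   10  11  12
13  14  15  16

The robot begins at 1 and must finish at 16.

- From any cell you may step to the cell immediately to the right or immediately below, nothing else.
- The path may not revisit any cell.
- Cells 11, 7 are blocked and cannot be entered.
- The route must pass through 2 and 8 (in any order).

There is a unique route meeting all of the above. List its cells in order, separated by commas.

1, 2, 3, 4, 8, 12, 16

Moves only go right or down, so the column and row indices never decrease.
Route from 1: 3× right (reaching 4), 3× down (reaching 16) — 6 moves in all.
Check: all required cells visited.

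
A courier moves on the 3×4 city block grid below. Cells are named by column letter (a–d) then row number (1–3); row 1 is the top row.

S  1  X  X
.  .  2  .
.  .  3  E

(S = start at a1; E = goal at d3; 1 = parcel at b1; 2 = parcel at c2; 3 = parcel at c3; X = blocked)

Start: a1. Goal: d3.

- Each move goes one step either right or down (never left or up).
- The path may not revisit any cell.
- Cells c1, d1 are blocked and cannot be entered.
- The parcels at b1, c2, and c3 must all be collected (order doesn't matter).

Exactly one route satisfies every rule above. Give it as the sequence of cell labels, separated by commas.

Moves only go right or down, so the column and row indices never decrease.
Route from a1: right 1 to b1, down 1 to b2, right 1 to c2, down 1 to c3, right 1 to d3 — 5 moves in all.
Check: all required cells visited.

a1, b1, b2, c2, c3, d3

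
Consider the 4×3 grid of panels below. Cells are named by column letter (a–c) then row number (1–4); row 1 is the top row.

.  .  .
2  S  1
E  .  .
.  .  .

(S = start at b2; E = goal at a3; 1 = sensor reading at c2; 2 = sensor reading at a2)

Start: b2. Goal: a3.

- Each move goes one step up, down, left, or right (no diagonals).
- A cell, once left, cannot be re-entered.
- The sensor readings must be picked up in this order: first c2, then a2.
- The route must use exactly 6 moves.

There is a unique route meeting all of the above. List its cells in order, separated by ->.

b2 -> c2 -> c1 -> b1 -> a1 -> a2 -> a3

The waypoints must appear in the order c2, a2, with no cell reused.
Route from b2: right to c2, up to c1, 2× left (reaching a1), 2× down (reaching a3) — 6 moves in all.
Check: order respected (1 at step 1, 2 at step 5); 6 moves as required.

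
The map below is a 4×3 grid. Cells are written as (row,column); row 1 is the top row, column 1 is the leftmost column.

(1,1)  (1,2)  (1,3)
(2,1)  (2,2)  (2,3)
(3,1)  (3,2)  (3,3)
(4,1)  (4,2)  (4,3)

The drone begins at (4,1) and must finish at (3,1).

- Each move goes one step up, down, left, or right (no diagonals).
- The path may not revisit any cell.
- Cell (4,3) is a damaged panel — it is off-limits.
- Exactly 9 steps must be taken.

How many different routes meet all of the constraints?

Need simple routes of exactly 9 moves from (4,1) to (3,1) (Manhattan distance 1, so 4 moves are spent on a detour and 4 undoing it).
Enumerating: (4,1) (4,2) (3,2) (2,2) (2,3) (1,3) (1,2) (1,1) (2,1) (3,1) | (4,1) (4,2) (3,2) (3,3) (2,3) (1,3) (1,2) (2,2) (2,1) (3,1) | (4,1) (4,2) (3,2) (3,3) (2,3) (1,3) (1,2) (1,1) (2,1) (3,1) | (4,1) (4,2) (3,2) (3,3) (2,3) (2,2) (1,2) (1,1) (2,1) (3,1).
That gives 4 routes.

4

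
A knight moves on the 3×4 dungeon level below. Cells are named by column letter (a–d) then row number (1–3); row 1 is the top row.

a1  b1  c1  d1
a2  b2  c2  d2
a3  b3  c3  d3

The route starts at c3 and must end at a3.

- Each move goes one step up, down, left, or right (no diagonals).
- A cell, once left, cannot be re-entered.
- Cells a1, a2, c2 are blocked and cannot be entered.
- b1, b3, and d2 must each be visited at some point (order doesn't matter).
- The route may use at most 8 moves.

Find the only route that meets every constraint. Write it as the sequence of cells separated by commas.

Any route must reach b1, b3, and d2 and still end at a3 within 8 moves, so the order of the required stops is forced.
Route from c3: right 1 to d3, up 2 to d1, left 2 to b1, down 2 to b3, left 1 to a3 — 8 moves in all.
Check: all required cells visited; 8 ≤ 8 moves.

c3, d3, d2, d1, c1, b1, b2, b3, a3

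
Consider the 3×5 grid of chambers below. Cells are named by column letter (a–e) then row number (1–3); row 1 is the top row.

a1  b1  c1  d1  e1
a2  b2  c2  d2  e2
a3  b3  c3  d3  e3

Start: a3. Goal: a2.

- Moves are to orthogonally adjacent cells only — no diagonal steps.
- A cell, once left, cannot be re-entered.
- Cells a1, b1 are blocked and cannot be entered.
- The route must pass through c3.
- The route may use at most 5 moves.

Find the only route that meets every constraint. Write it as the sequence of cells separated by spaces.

The budget equals the shortest possible length, so every move has to be on a shortest route through the required cells.
Route from a3: right 2 to c3, up 1 to c2, left 2 to a2 — 5 moves in all.
Check: all required cells visited; 5 ≤ 5 moves.

a3 b3 c3 c2 b2 a2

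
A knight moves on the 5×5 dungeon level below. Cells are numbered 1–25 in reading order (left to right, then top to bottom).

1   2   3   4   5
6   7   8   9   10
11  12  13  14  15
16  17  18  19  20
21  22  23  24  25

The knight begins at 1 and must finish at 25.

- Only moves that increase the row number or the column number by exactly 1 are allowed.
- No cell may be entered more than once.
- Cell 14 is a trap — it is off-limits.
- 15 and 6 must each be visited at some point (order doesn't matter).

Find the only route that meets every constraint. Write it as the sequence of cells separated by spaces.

Moves only go right or down, so the column and row indices never decrease.
Route from 1: down 1 to 6, right 4 to 10, down 3 to 25 — 8 moves in all.
Check: all required cells visited.

1 6 7 8 9 10 15 20 25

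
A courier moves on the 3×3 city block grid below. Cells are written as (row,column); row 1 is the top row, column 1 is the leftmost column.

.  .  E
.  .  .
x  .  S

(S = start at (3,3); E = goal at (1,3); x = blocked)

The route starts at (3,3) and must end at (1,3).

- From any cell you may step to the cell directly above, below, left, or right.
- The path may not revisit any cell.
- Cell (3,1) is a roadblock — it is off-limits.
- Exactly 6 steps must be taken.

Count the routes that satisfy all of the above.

2

Need simple routes of exactly 6 moves from (3,3) to (1,3) (Manhattan distance 2, so 2 moves are spent on a detour and 2 undoing it).
Enumerating: (3,3) (2,3) (2,2) (2,1) (1,1) (1,2) (1,3) | (3,3) (3,2) (2,2) (2,1) (1,1) (1,2) (1,3).
That gives 2 routes.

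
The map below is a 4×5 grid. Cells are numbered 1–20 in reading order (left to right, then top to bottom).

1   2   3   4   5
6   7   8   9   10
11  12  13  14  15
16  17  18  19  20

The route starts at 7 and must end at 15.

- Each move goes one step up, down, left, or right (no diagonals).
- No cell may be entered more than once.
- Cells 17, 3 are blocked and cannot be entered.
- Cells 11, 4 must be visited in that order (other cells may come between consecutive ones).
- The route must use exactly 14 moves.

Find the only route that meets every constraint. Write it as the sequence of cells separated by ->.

The waypoints must appear in the order 11, 4, with no cell reused.
Route from 7: up to 2, left to 1, 2× down (reaching 11), 2× right (reaching 13), down to 18, right to 19, 3× up (reaching 4), right to 5, 2× down (reaching 15) — 14 moves in all.
Check: order respected (11 at step 4, 4 at step 11); 14 moves as required.

7 -> 2 -> 1 -> 6 -> 11 -> 12 -> 13 -> 18 -> 19 -> 14 -> 9 -> 4 -> 5 -> 10 -> 15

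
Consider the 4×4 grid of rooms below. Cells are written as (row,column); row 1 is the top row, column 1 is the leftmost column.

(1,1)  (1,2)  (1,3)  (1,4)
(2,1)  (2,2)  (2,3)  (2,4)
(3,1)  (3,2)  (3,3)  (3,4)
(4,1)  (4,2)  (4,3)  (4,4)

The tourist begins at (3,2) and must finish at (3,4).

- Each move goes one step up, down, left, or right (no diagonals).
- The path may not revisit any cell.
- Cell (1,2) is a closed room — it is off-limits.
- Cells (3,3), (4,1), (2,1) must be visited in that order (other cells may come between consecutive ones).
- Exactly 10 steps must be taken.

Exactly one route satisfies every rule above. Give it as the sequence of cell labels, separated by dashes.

(3,2) - (3,3) - (4,3) - (4,2) - (4,1) - (3,1) - (2,1) - (2,2) - (2,3) - (2,4) - (3,4)

The waypoints must appear in the order (3,3), (4,1), (2,1), with no cell reused.
Route from (3,2): right 1 to (3,3), down 1 to (4,3), left 2 to (4,1), up 2 to (2,1), right 3 to (2,4), down 1 to (3,4) — 10 moves in all.
Check: order respected ((3,3) at step 1, (4,1) at step 4, (2,1) at step 6); 10 moves as required.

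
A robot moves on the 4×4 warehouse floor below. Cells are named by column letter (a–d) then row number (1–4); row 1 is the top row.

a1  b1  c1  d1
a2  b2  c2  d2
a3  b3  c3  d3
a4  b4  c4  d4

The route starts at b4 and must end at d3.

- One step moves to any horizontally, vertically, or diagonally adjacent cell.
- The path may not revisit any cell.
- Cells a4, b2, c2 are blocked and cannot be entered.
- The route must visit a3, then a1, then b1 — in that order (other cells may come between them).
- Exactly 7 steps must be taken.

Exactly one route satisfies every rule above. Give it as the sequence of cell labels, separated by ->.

The waypoints must appear in the order a3, a1, b1, with no cell reused.
Route from b4: up-left 1 to a3, up 2 to a1, right 2 to c1, down-right 1 to d2, down 1 to d3 — 7 moves in all.
Check: order respected (a3 at step 1, a1 at step 3, b1 at step 4); 7 moves as required.

b4 -> a3 -> a2 -> a1 -> b1 -> c1 -> d2 -> d3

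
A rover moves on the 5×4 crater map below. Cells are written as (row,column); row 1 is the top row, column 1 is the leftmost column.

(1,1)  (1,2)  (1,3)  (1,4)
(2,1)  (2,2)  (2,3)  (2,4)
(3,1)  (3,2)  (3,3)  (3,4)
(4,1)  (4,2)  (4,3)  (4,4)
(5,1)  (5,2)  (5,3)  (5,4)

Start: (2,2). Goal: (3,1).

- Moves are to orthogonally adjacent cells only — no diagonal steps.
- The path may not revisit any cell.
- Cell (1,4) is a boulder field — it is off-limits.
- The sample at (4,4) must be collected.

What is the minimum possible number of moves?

8

Any route passes through (4,4) somewhere between (2,2) and (3,1). Summing Manhattan distances along the two legs ((2,2) → (4,4) → (3,1)) gives a lower bound of 4 + 4 = 8 moves.
A route of 8 moves achieves this: (2,2) → (3,2) → (3,3) → (3,4) → (4,4) → (4,3) → (4,2) → (4,1) → (3,1).
Since 8 matches the lower bound, it is optimal.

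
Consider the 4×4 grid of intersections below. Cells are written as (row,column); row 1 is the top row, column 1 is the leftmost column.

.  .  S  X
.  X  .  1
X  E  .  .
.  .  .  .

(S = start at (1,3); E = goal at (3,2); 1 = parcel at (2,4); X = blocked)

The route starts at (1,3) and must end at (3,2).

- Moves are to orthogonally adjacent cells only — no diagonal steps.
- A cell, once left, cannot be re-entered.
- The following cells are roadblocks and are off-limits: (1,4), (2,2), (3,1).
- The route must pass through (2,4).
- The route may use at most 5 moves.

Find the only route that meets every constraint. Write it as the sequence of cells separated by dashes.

The budget equals the shortest possible length, so every move has to be on a shortest route through the required cells.
Route from (1,3): down 1 to (2,3), right 1 to (2,4), down 1 to (3,4), left 2 to (3,2) — 5 moves in all.
Check: all required cells visited; 5 ≤ 5 moves.

(1,3) - (2,3) - (2,4) - (3,4) - (3,3) - (3,2)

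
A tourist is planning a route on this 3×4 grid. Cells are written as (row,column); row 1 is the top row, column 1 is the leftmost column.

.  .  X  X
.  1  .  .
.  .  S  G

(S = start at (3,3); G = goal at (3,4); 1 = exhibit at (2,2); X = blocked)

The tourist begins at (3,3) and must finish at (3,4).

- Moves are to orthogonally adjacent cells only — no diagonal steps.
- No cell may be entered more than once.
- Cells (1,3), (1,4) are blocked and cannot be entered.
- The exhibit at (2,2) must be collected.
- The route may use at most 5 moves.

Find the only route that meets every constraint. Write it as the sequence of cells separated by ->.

The 5-move cap with required stops at (2,2) leaves no slack for detours.
Route from (3,3): left 1 to (3,2), up 1 to (2,2), right 2 to (2,4), down 1 to (3,4) — 5 moves in all.
Check: all required cells visited; 5 ≤ 5 moves.

(3,3) -> (3,2) -> (2,2) -> (2,3) -> (2,4) -> (3,4)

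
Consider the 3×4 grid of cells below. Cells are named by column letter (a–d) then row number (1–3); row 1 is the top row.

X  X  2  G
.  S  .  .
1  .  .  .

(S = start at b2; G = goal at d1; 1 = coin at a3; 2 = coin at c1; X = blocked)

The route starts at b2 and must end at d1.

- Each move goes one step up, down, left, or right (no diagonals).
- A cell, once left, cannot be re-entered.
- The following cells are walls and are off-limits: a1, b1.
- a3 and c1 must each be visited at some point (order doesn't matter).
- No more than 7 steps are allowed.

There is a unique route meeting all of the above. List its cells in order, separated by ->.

Any route must reach a3 and c1 and still end at d1 within 7 moves, so the order of the required stops is forced.
Route from b2: left to a2, down to a3, 2× right (reaching c3), 2× up (reaching c1), right to d1 — 7 moves in all.
Check: all required cells visited; 7 ≤ 7 moves.

b2 -> a2 -> a3 -> b3 -> c3 -> c2 -> c1 -> d1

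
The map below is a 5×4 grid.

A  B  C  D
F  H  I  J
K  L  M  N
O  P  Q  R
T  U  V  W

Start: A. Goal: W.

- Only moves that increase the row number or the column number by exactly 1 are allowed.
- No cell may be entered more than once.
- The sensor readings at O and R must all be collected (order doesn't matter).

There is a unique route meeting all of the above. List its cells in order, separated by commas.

Moves only go right or down, so the column and row indices never decrease.
Route from A: down 3 to O, right 3 to R, down 1 to W — 7 moves in all.
Check: all required cells visited.

A, F, K, O, P, Q, R, W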